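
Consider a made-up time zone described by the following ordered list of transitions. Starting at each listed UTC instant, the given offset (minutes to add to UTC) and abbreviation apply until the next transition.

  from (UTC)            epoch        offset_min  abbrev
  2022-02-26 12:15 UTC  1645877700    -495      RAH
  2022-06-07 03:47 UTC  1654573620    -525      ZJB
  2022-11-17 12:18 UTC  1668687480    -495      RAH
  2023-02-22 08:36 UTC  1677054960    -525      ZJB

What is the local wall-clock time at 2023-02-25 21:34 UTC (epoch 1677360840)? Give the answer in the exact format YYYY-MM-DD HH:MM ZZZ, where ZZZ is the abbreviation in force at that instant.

2023-02-25 12:49 ZJB

Query: 2023-02-25 21:34 UTC
Rule 4/4 (ZJB, -08:45): 2023-02-22 08:36 UTC ≤ query < +∞
21·60 + 34 - 525 = 769 min
769 = 0·1440 + 769; 769 = 12·60 + 49 → 12:49, same day
→ 2023-02-25 12:49 ZJB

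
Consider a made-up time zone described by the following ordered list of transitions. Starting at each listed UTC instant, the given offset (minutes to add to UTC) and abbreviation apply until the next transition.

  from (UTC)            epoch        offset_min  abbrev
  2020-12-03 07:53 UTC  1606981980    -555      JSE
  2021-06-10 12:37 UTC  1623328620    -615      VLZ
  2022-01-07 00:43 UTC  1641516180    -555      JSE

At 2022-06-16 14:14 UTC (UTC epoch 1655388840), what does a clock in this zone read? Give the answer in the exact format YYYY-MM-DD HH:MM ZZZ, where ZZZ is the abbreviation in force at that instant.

Query: 2022-06-16 14:14 UTC
Rule 3/3 (JSE, -09:15): 2022-01-07 00:43 UTC ≤ query < +∞
14·60 + 14 - 555 = 299 min
299 = 0·1440 + 299; 299 = 4·60 + 59 → 04:59, same day
→ 2022-06-16 04:59 JSE

2022-06-16 04:59 JSE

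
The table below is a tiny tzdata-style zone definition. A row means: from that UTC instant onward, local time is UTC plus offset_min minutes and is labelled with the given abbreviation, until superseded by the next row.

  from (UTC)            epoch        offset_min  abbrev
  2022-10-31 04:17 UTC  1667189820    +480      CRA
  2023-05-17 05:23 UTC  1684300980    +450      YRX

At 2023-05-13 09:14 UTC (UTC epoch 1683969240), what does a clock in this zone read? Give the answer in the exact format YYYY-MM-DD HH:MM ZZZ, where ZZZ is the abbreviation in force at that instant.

Query: 2023-05-13 09:14 UTC
Rule 1/2 (CRA, +08:00): 2022-10-31 04:17 UTC ≤ query < 2023-05-17 05:23 UTC
9·60 + 14 + 480 = 1034 min
1034 = 0·1440 + 1034; 1034 = 17·60 + 14 → 17:14, same day
→ 2023-05-13 17:14 CRA

2023-05-13 17:14 CRA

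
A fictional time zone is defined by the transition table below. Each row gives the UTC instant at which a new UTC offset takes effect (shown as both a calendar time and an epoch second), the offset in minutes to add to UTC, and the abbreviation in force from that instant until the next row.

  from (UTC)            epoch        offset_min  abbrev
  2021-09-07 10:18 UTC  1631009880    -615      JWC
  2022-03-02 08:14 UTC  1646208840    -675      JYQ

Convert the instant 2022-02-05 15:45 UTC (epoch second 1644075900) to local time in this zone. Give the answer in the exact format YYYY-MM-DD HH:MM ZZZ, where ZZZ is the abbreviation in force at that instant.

2022-02-05 05:30 JWC

Query: 2022-02-05 15:45 UTC
Rule 1/2 (JWC, -10:15): 2021-09-07 10:18 UTC ≤ query < 2022-03-02 08:14 UTC
15·60 + 45 - 615 = 330 min
330 = 0·1440 + 330; 330 = 5·60 + 30 → 05:30, same day
→ 2022-02-05 05:30 JWC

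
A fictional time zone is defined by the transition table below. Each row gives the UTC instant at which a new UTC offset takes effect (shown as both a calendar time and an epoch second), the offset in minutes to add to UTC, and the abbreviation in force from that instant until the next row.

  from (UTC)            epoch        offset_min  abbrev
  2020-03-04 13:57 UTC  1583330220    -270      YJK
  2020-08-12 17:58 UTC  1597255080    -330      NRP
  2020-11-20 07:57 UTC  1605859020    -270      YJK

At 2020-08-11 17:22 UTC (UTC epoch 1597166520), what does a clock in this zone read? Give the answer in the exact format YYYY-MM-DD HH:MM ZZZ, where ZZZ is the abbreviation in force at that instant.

2020-08-11 12:52 YJK

Query: 2020-08-11 17:22 UTC
Rule 1/3 (YJK, -04:30): 2020-03-04 13:57 UTC ≤ query < 2020-08-12 17:58 UTC
17·60 + 22 - 270 = 772 min
772 = 0·1440 + 772; 772 = 12·60 + 52 → 12:52, same day
→ 2020-08-11 12:52 YJK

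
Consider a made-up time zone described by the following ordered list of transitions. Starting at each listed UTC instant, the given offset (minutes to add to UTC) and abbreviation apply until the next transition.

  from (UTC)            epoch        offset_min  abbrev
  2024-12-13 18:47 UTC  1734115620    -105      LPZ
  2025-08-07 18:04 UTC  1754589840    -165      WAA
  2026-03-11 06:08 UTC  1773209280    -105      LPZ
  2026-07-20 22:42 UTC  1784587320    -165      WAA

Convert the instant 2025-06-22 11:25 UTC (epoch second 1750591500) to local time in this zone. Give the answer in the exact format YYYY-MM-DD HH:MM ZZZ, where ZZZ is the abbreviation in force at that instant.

2025-06-22 09:40 LPZ

Query: 2025-06-22 11:25 UTC
Rule 1/4 (LPZ, -01:45): 2024-12-13 18:47 UTC ≤ query < 2025-08-07 18:04 UTC
11·60 + 25 - 105 = 580 min
580 = 0·1440 + 580; 580 = 9·60 + 40 → 09:40, same day
→ 2025-06-22 09:40 LPZ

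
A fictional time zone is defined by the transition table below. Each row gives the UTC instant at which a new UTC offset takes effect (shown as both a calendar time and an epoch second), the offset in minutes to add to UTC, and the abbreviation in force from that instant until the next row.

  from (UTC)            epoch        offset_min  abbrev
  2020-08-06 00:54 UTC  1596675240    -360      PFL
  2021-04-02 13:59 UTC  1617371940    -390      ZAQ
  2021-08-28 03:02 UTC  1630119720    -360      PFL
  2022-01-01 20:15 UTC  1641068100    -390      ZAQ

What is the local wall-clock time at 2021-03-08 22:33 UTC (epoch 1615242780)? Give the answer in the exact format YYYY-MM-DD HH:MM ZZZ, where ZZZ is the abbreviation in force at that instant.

2021-03-08 16:33 PFL

Query: 2021-03-08 22:33 UTC
Rule 1/4 (PFL, -06:00): 2020-08-06 00:54 UTC ≤ query < 2021-04-02 13:59 UTC
22·60 + 33 - 360 = 993 min
993 = 0·1440 + 993; 993 = 16·60 + 33 → 16:33, same day
→ 2021-03-08 16:33 PFL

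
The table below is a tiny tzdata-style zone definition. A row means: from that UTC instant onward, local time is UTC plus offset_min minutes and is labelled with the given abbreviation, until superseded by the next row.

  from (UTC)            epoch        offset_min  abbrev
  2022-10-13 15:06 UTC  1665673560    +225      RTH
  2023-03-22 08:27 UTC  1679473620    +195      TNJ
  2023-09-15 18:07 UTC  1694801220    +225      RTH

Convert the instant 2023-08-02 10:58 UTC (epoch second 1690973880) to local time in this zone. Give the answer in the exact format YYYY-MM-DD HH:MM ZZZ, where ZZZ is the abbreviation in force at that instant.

Query: 2023-08-02 10:58 UTC
Rule 2/3 (TNJ, +03:15): 2023-03-22 08:27 UTC ≤ query < 2023-09-15 18:07 UTC
10·60 + 58 + 195 = 853 min
853 = 0·1440 + 853; 853 = 14·60 + 13 → 14:13, same day
→ 2023-08-02 14:13 TNJ

2023-08-02 14:13 TNJ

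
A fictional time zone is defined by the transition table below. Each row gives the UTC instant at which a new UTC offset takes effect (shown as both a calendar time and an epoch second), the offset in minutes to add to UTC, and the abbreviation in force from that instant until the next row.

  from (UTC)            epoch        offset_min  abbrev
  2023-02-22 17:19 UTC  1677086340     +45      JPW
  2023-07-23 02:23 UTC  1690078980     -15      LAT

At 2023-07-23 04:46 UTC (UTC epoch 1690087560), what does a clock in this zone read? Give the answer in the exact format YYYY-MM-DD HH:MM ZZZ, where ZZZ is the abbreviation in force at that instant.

Query: 2023-07-23 04:46 UTC
Rule 2/2 (LAT, -00:15): 2023-07-23 02:23 UTC ≤ query < +∞
4·60 + 46 - 15 = 271 min
271 = 0·1440 + 271; 271 = 4·60 + 31 → 04:31, same day
→ 2023-07-23 04:31 LAT

2023-07-23 04:31 LAT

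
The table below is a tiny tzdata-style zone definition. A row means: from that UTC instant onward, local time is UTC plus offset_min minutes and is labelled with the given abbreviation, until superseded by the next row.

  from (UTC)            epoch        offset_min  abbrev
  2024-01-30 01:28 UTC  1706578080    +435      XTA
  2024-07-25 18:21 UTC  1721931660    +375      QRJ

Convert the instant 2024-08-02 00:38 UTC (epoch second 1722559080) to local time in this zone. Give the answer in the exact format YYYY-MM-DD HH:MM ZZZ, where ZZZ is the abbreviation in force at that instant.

2024-08-02 06:53 QRJ

Query: 2024-08-02 00:38 UTC
Rule 2/2 (QRJ, +06:15): 2024-07-25 18:21 UTC ≤ query < +∞
0·60 + 38 + 375 = 413 min
413 = 0·1440 + 413; 413 = 6·60 + 53 → 06:53, same day
→ 2024-08-02 06:53 QRJ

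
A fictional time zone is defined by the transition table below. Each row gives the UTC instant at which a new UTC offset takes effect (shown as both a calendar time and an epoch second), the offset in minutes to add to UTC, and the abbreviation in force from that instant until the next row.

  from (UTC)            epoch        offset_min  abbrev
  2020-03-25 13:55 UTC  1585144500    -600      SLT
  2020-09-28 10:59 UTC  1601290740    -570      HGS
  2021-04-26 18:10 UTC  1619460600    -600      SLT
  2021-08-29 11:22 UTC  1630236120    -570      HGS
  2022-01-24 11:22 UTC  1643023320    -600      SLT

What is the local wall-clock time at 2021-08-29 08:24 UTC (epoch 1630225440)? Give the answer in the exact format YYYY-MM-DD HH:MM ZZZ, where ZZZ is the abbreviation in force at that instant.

2021-08-28 22:24 SLT

Query: 2021-08-29 08:24 UTC
Rule 3/5 (SLT, -10:00): 2021-04-26 18:10 UTC ≤ query < 2021-08-29 11:22 UTC
8·60 + 24 - 600 = -96 min
-96 = -1·1440 + 1344; 1344 = 22·60 + 24 → 22:24, 2021-08-29 - 1 day = 2021-08-28
→ 2021-08-28 22:24 SLT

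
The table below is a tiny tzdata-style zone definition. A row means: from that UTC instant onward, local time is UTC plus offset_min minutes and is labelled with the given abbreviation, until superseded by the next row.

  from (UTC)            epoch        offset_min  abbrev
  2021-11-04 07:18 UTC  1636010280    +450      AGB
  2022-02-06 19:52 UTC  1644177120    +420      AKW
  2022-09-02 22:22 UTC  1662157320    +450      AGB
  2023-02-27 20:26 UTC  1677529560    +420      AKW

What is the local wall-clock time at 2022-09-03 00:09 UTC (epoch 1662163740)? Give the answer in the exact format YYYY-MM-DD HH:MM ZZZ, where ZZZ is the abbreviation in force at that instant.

Query: 2022-09-03 00:09 UTC
Rule 3/4 (AGB, +07:30): 2022-09-02 22:22 UTC ≤ query < 2023-02-27 20:26 UTC
0·60 + 9 + 450 = 459 min
459 = 0·1440 + 459; 459 = 7·60 + 39 → 07:39, same day
→ 2022-09-03 07:39 AGB

2022-09-03 07:39 AGB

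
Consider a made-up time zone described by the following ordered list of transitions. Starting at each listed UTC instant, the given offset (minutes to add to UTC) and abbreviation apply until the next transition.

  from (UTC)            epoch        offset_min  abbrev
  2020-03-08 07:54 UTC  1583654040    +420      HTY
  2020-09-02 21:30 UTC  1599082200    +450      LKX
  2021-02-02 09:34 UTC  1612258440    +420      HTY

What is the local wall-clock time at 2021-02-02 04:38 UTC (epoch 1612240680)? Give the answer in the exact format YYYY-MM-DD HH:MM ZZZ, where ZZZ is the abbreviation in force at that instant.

Query: 2021-02-02 04:38 UTC
Rule 2/3 (LKX, +07:30): 2020-09-02 21:30 UTC ≤ query < 2021-02-02 09:34 UTC
4·60 + 38 + 450 = 728 min
728 = 0·1440 + 728; 728 = 12·60 + 8 → 12:08, same day
→ 2021-02-02 12:08 LKX

2021-02-02 12:08 LKX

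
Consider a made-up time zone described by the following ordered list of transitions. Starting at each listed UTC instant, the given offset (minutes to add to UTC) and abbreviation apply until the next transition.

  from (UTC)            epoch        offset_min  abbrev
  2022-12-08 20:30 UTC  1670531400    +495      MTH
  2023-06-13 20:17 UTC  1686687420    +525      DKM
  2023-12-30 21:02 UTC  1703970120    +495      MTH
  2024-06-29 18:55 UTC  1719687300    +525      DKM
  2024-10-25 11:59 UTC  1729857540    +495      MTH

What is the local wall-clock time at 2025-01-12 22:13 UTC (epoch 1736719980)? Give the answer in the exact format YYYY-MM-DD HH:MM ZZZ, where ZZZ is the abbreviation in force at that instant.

Query: 2025-01-12 22:13 UTC
Rule 5/5 (MTH, +08:15): 2024-10-25 11:59 UTC ≤ query < +∞
22·60 + 13 + 495 = 1828 min
1828 = 1·1440 + 388; 388 = 6·60 + 28 → 06:28, 2025-01-12 + 1 day = 2025-01-13
→ 2025-01-13 06:28 MTH

2025-01-13 06:28 MTH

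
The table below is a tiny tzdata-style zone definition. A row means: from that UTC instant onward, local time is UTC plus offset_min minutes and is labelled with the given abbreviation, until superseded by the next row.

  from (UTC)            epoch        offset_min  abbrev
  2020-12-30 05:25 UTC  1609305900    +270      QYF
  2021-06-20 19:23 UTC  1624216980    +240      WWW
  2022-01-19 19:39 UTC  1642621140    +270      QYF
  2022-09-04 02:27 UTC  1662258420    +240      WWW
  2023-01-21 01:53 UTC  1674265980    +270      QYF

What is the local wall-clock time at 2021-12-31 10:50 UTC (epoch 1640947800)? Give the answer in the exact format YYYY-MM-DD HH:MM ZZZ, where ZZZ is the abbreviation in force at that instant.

2021-12-31 14:50 WWW

Query: 2021-12-31 10:50 UTC
Rule 2/5 (WWW, +04:00): 2021-06-20 19:23 UTC ≤ query < 2022-01-19 19:39 UTC
10·60 + 50 + 240 = 890 min
890 = 0·1440 + 890; 890 = 14·60 + 50 → 14:50, same day
→ 2021-12-31 14:50 WWW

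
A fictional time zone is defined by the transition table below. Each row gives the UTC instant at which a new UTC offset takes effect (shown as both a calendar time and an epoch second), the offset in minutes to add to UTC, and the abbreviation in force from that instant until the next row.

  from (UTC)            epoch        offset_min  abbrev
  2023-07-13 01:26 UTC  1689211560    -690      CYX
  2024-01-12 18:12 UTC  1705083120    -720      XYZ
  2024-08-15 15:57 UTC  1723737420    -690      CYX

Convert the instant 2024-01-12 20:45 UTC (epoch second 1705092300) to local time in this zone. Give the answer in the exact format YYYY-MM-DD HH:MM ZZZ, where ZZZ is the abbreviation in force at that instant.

2024-01-12 08:45 XYZ

Query: 2024-01-12 20:45 UTC
Rule 2/3 (XYZ, -12:00): 2024-01-12 18:12 UTC ≤ query < 2024-08-15 15:57 UTC
20·60 + 45 - 720 = 525 min
525 = 0·1440 + 525; 525 = 8·60 + 45 → 08:45, same day
→ 2024-01-12 08:45 XYZ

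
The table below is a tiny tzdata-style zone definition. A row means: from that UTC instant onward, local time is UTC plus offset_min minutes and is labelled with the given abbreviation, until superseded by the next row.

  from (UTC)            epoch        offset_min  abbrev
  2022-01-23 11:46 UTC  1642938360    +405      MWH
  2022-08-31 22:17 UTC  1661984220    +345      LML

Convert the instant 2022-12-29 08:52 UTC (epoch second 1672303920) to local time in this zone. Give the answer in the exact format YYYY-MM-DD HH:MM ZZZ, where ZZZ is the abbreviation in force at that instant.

Query: 2022-12-29 08:52 UTC
Rule 2/2 (LML, +05:45): 2022-08-31 22:17 UTC ≤ query < +∞
8·60 + 52 + 345 = 877 min
877 = 0·1440 + 877; 877 = 14·60 + 37 → 14:37, same day
→ 2022-12-29 14:37 LML

2022-12-29 14:37 LML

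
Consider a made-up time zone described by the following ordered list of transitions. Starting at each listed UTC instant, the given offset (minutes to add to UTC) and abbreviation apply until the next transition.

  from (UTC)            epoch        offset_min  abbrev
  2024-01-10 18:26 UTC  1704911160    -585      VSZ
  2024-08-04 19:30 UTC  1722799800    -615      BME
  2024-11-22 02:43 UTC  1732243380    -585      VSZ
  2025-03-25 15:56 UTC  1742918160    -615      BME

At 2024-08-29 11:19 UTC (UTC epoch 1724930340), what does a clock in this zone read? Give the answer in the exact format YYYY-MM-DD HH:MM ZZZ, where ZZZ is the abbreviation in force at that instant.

2024-08-29 01:04 BME

Query: 2024-08-29 11:19 UTC
Rule 2/4 (BME, -10:15): 2024-08-04 19:30 UTC ≤ query < 2024-11-22 02:43 UTC
11·60 + 19 - 615 = 64 min
64 = 0·1440 + 64; 64 = 1·60 + 4 → 01:04, same day
→ 2024-08-29 01:04 BME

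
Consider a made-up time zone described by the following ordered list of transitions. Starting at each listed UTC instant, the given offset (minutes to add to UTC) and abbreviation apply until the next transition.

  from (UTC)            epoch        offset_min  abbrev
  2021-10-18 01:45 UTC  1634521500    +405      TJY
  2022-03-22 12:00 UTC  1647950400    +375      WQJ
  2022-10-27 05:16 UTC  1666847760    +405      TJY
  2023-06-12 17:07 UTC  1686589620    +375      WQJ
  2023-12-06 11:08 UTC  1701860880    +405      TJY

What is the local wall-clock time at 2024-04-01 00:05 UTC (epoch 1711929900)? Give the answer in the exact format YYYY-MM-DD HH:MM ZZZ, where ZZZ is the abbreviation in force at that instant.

Query: 2024-04-01 00:05 UTC
Rule 5/5 (TJY, +06:45): 2023-12-06 11:08 UTC ≤ query < +∞
0·60 + 5 + 405 = 410 min
410 = 0·1440 + 410; 410 = 6·60 + 50 → 06:50, same day
→ 2024-04-01 06:50 TJY

2024-04-01 06:50 TJY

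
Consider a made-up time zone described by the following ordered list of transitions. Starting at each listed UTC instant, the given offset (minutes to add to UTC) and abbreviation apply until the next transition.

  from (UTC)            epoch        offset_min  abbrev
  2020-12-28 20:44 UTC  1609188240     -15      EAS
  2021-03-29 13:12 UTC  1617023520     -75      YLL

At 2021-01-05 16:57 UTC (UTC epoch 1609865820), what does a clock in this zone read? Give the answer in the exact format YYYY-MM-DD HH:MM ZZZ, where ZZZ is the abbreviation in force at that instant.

2021-01-05 16:42 EAS

Query: 2021-01-05 16:57 UTC
Rule 1/2 (EAS, -00:15): 2020-12-28 20:44 UTC ≤ query < 2021-03-29 13:12 UTC
16·60 + 57 - 15 = 1002 min
1002 = 0·1440 + 1002; 1002 = 16·60 + 42 → 16:42, same day
→ 2021-01-05 16:42 EAS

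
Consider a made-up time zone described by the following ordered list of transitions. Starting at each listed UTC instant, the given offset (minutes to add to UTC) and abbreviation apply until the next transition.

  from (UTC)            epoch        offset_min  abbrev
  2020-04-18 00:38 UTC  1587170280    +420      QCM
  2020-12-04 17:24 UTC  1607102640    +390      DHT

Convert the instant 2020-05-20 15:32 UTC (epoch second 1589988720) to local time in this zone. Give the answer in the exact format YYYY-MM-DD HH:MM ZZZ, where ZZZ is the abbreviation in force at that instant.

2020-05-20 22:32 QCM

Query: 2020-05-20 15:32 UTC
Rule 1/2 (QCM, +07:00): 2020-04-18 00:38 UTC ≤ query < 2020-12-04 17:24 UTC
15·60 + 32 + 420 = 1352 min
1352 = 0·1440 + 1352; 1352 = 22·60 + 32 → 22:32, same day
→ 2020-05-20 22:32 QCM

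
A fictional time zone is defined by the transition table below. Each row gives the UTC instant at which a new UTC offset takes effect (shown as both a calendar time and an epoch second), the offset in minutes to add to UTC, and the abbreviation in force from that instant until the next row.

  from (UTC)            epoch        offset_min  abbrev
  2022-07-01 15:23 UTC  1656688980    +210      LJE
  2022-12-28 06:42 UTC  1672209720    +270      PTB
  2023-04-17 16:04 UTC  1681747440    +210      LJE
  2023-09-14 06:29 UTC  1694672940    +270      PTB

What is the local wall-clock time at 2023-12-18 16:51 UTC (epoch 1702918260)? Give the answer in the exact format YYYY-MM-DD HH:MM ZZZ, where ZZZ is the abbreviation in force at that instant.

Query: 2023-12-18 16:51 UTC
Rule 4/4 (PTB, +04:30): 2023-09-14 06:29 UTC ≤ query < +∞
16·60 + 51 + 270 = 1281 min
1281 = 0·1440 + 1281; 1281 = 21·60 + 21 → 21:21, same day
→ 2023-12-18 21:21 PTB

2023-12-18 21:21 PTB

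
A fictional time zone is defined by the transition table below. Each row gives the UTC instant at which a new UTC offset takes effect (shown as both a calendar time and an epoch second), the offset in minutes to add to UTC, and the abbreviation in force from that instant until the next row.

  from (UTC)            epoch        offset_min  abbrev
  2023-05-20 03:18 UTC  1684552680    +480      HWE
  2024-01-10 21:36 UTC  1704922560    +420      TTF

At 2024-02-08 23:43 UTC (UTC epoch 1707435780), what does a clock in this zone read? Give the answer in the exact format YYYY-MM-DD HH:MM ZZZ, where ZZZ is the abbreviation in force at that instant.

2024-02-09 06:43 TTF

Query: 2024-02-08 23:43 UTC
Rule 2/2 (TTF, +07:00): 2024-01-10 21:36 UTC ≤ query < +∞
23·60 + 43 + 420 = 1843 min
1843 = 1·1440 + 403; 403 = 6·60 + 43 → 06:43, 2024-02-08 + 1 day = 2024-02-09
→ 2024-02-09 06:43 TTF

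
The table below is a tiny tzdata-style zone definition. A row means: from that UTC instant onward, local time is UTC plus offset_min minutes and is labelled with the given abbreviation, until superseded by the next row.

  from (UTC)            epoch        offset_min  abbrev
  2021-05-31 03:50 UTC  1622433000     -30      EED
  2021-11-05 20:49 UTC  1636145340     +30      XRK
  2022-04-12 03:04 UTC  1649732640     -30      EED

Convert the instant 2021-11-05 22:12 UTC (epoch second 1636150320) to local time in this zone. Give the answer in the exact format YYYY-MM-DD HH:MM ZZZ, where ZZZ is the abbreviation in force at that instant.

Query: 2021-11-05 22:12 UTC
Rule 2/3 (XRK, +00:30): 2021-11-05 20:49 UTC ≤ query < 2022-04-12 03:04 UTC
22·60 + 12 + 30 = 1362 min
1362 = 0·1440 + 1362; 1362 = 22·60 + 42 → 22:42, same day
→ 2021-11-05 22:42 XRK

2021-11-05 22:42 XRK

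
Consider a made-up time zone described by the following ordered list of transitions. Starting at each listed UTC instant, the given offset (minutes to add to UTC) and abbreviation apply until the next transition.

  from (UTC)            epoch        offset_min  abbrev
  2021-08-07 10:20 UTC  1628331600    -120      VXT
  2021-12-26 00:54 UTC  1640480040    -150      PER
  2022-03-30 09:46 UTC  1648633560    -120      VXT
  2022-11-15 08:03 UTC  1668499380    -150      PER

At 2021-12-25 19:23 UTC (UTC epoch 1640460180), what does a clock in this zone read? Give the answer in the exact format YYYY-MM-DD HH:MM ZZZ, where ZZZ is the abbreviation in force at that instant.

2021-12-25 17:23 VXT

Query: 2021-12-25 19:23 UTC
Rule 1/4 (VXT, -02:00): 2021-08-07 10:20 UTC ≤ query < 2021-12-26 00:54 UTC
19·60 + 23 - 120 = 1043 min
1043 = 0·1440 + 1043; 1043 = 17·60 + 23 → 17:23, same day
→ 2021-12-25 17:23 VXT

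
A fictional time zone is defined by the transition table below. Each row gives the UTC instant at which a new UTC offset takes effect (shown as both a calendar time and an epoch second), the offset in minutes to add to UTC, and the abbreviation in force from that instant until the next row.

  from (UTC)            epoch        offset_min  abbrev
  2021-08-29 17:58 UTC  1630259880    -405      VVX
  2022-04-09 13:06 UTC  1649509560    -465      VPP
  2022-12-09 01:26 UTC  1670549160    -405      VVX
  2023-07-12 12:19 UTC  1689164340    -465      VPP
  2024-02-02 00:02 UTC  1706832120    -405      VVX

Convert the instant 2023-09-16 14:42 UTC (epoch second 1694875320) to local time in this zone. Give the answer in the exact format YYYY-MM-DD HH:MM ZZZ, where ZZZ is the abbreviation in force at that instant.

2023-09-16 06:57 VPP

Query: 2023-09-16 14:42 UTC
Rule 4/5 (VPP, -07:45): 2023-07-12 12:19 UTC ≤ query < 2024-02-02 00:02 UTC
14·60 + 42 - 465 = 417 min
417 = 0·1440 + 417; 417 = 6·60 + 57 → 06:57, same day
→ 2023-09-16 06:57 VPP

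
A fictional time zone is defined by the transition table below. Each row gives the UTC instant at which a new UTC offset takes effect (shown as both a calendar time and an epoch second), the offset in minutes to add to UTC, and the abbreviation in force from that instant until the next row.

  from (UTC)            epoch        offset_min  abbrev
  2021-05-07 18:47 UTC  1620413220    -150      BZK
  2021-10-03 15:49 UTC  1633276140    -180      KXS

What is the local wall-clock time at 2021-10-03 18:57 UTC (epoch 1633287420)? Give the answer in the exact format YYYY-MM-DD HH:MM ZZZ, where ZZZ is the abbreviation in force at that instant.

2021-10-03 15:57 KXS

Query: 2021-10-03 18:57 UTC
Rule 2/2 (KXS, -03:00): 2021-10-03 15:49 UTC ≤ query < +∞
18·60 + 57 - 180 = 957 min
957 = 0·1440 + 957; 957 = 15·60 + 57 → 15:57, same day
→ 2021-10-03 15:57 KXS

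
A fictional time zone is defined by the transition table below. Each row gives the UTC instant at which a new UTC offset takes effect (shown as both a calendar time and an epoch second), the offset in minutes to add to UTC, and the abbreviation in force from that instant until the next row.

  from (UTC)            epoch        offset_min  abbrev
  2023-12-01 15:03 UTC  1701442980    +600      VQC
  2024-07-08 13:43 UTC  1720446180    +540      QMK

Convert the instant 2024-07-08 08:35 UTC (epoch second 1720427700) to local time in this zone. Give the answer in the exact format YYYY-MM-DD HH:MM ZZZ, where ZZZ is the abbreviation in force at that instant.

Query: 2024-07-08 08:35 UTC
Rule 1/2 (VQC, +10:00): 2023-12-01 15:03 UTC ≤ query < 2024-07-08 13:43 UTC
8·60 + 35 + 600 = 1115 min
1115 = 0·1440 + 1115; 1115 = 18·60 + 35 → 18:35, same day
→ 2024-07-08 18:35 VQC

2024-07-08 18:35 VQC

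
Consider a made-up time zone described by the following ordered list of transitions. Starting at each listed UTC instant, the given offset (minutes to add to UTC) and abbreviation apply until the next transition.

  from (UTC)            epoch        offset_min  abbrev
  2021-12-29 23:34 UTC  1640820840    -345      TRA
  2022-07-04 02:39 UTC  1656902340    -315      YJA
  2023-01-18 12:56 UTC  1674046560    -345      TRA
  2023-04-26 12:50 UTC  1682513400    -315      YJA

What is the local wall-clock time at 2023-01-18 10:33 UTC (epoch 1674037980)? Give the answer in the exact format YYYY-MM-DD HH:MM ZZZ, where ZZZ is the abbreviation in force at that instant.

2023-01-18 05:18 YJA

Query: 2023-01-18 10:33 UTC
Rule 2/4 (YJA, -05:15): 2022-07-04 02:39 UTC ≤ query < 2023-01-18 12:56 UTC
10·60 + 33 - 315 = 318 min
318 = 0·1440 + 318; 318 = 5·60 + 18 → 05:18, same day
→ 2023-01-18 05:18 YJA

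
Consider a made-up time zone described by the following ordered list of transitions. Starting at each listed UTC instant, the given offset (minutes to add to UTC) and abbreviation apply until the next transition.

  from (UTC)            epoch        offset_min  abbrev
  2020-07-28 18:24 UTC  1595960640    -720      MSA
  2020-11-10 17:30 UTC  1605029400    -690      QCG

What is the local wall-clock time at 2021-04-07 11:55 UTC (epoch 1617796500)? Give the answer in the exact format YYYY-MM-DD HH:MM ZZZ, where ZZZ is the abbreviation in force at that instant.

2021-04-07 00:25 QCG

Query: 2021-04-07 11:55 UTC
Rule 2/2 (QCG, -11:30): 2020-11-10 17:30 UTC ≤ query < +∞
11·60 + 55 - 690 = 25 min
25 = 0·1440 + 25; 25 = 0·60 + 25 → 00:25, same day
→ 2021-04-07 00:25 QCG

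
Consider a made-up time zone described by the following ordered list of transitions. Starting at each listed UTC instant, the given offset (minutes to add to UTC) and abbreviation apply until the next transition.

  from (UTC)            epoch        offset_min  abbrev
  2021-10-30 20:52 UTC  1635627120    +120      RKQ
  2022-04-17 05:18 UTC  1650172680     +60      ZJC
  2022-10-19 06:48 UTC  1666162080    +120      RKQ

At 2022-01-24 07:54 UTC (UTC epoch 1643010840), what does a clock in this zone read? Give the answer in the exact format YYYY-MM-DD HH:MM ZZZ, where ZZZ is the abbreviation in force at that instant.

2022-01-24 09:54 RKQ

Query: 2022-01-24 07:54 UTC
Rule 1/3 (RKQ, +02:00): 2021-10-30 20:52 UTC ≤ query < 2022-04-17 05:18 UTC
7·60 + 54 + 120 = 594 min
594 = 0·1440 + 594; 594 = 9·60 + 54 → 09:54, same day
→ 2022-01-24 09:54 RKQ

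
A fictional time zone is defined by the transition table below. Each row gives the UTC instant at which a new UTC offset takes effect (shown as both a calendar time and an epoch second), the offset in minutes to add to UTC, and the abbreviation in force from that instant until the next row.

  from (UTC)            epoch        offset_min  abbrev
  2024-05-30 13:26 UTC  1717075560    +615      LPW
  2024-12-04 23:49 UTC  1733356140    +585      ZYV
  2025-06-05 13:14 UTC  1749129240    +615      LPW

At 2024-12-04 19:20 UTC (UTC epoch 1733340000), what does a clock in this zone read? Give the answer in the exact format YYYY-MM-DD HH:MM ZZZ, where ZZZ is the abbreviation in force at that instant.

Query: 2024-12-04 19:20 UTC
Rule 1/3 (LPW, +10:15): 2024-05-30 13:26 UTC ≤ query < 2024-12-04 23:49 UTC
19·60 + 20 + 615 = 1775 min
1775 = 1·1440 + 335; 335 = 5·60 + 35 → 05:35, 2024-12-04 + 1 day = 2024-12-05
→ 2024-12-05 05:35 LPW

2024-12-05 05:35 LPW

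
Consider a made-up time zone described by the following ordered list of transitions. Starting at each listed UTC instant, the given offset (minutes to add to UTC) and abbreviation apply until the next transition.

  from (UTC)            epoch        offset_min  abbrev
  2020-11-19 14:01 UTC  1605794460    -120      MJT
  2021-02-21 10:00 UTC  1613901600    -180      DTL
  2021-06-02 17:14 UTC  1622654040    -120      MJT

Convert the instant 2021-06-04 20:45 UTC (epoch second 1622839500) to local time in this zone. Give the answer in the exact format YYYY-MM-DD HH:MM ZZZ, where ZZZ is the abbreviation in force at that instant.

Query: 2021-06-04 20:45 UTC
Rule 3/3 (MJT, -02:00): 2021-06-02 17:14 UTC ≤ query < +∞
20·60 + 45 - 120 = 1125 min
1125 = 0·1440 + 1125; 1125 = 18·60 + 45 → 18:45, same day
→ 2021-06-04 18:45 MJT

2021-06-04 18:45 MJT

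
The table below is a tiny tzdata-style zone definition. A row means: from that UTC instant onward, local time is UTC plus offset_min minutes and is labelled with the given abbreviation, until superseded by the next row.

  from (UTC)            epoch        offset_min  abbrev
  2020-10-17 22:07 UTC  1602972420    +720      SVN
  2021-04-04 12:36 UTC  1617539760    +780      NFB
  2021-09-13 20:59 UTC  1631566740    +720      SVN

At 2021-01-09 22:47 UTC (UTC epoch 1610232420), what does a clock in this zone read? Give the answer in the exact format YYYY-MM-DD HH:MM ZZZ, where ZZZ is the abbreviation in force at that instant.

2021-01-10 10:47 SVN

Query: 2021-01-09 22:47 UTC
Rule 1/3 (SVN, +12:00): 2020-10-17 22:07 UTC ≤ query < 2021-04-04 12:36 UTC
22·60 + 47 + 720 = 2087 min
2087 = 1·1440 + 647; 647 = 10·60 + 47 → 10:47, 2021-01-09 + 1 day = 2021-01-10
→ 2021-01-10 10:47 SVN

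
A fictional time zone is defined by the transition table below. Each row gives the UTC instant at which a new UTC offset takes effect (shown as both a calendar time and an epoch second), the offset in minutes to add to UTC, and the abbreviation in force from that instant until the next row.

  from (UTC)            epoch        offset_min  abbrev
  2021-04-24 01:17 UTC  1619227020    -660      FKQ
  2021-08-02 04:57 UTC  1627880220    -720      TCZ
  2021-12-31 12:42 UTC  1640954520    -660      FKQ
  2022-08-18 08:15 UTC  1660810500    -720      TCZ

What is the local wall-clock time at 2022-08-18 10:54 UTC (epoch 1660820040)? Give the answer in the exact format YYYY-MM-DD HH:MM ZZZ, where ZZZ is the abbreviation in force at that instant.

2022-08-17 22:54 TCZ

Query: 2022-08-18 10:54 UTC
Rule 4/4 (TCZ, -12:00): 2022-08-18 08:15 UTC ≤ query < +∞
10·60 + 54 - 720 = -66 min
-66 = -1·1440 + 1374; 1374 = 22·60 + 54 → 22:54, 2022-08-18 - 1 day = 2022-08-17
→ 2022-08-17 22:54 TCZ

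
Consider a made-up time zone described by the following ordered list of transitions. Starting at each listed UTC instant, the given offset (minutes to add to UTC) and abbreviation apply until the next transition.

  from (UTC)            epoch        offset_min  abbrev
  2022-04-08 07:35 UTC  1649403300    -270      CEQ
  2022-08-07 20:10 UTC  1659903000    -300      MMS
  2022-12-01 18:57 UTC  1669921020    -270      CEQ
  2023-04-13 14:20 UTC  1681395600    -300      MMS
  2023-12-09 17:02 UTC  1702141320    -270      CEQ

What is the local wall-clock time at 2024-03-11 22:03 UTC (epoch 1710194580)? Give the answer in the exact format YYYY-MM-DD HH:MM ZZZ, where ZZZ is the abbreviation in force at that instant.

Query: 2024-03-11 22:03 UTC
Rule 5/5 (CEQ, -04:30): 2023-12-09 17:02 UTC ≤ query < +∞
22·60 + 3 - 270 = 1053 min
1053 = 0·1440 + 1053; 1053 = 17·60 + 33 → 17:33, same day
→ 2024-03-11 17:33 CEQ

2024-03-11 17:33 CEQ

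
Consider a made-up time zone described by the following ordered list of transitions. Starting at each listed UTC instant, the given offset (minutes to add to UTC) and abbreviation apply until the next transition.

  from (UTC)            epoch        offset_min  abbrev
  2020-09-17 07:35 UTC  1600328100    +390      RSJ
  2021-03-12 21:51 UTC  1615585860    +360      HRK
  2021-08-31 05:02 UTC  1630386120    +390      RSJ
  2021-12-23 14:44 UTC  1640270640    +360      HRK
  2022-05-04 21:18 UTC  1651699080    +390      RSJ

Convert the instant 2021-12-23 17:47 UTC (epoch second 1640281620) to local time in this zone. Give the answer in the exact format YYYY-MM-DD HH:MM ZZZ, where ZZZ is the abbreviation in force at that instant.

Query: 2021-12-23 17:47 UTC
Rule 4/5 (HRK, +06:00): 2021-12-23 14:44 UTC ≤ query < 2022-05-04 21:18 UTC
17·60 + 47 + 360 = 1427 min
1427 = 0·1440 + 1427; 1427 = 23·60 + 47 → 23:47, same day
→ 2021-12-23 23:47 HRK

2021-12-23 23:47 HRK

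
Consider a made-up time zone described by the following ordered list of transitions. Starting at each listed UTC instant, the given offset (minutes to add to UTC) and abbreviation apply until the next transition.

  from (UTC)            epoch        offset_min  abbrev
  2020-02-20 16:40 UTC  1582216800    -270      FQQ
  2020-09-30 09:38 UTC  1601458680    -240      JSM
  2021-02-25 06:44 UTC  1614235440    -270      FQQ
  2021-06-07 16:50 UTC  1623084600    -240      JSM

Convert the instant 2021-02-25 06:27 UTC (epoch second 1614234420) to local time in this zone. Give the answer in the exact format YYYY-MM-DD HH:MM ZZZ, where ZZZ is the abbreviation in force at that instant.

Query: 2021-02-25 06:27 UTC
Rule 2/4 (JSM, -04:00): 2020-09-30 09:38 UTC ≤ query < 2021-02-25 06:44 UTC
6·60 + 27 - 240 = 147 min
147 = 0·1440 + 147; 147 = 2·60 + 27 → 02:27, same day
→ 2021-02-25 02:27 JSM

2021-02-25 02:27 JSM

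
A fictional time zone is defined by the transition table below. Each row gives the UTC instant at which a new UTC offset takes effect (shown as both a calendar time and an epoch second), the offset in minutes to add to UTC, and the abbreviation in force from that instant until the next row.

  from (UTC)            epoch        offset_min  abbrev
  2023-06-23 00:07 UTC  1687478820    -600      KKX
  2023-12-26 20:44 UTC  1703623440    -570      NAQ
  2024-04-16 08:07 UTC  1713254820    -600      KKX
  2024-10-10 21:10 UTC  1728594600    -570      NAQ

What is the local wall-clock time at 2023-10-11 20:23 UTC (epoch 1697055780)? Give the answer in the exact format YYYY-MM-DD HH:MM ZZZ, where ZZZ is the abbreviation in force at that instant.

Query: 2023-10-11 20:23 UTC
Rule 1/4 (KKX, -10:00): 2023-06-23 00:07 UTC ≤ query < 2023-12-26 20:44 UTC
20·60 + 23 - 600 = 623 min
623 = 0·1440 + 623; 623 = 10·60 + 23 → 10:23, same day
→ 2023-10-11 10:23 KKX

2023-10-11 10:23 KKX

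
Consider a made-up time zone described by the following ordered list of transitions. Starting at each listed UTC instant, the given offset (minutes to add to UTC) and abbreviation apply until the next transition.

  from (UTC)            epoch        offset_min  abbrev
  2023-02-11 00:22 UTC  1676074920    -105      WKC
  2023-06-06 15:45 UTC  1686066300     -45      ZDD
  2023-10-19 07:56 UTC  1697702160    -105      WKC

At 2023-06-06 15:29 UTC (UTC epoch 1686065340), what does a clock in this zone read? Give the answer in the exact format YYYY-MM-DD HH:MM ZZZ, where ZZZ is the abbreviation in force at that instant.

Query: 2023-06-06 15:29 UTC
Rule 1/3 (WKC, -01:45): 2023-02-11 00:22 UTC ≤ query < 2023-06-06 15:45 UTC
15·60 + 29 - 105 = 824 min
824 = 0·1440 + 824; 824 = 13·60 + 44 → 13:44, same day
→ 2023-06-06 13:44 WKC

2023-06-06 13:44 WKC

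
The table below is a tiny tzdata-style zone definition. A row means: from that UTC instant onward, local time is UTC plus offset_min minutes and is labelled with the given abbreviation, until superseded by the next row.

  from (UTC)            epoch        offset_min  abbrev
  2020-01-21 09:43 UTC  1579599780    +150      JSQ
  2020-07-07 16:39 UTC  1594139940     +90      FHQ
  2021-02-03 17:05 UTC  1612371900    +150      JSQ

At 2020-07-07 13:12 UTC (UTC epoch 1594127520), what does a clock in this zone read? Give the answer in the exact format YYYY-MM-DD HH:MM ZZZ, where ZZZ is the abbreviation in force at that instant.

Query: 2020-07-07 13:12 UTC
Rule 1/3 (JSQ, +02:30): 2020-01-21 09:43 UTC ≤ query < 2020-07-07 16:39 UTC
13·60 + 12 + 150 = 942 min
942 = 0·1440 + 942; 942 = 15·60 + 42 → 15:42, same day
→ 2020-07-07 15:42 JSQ

2020-07-07 15:42 JSQ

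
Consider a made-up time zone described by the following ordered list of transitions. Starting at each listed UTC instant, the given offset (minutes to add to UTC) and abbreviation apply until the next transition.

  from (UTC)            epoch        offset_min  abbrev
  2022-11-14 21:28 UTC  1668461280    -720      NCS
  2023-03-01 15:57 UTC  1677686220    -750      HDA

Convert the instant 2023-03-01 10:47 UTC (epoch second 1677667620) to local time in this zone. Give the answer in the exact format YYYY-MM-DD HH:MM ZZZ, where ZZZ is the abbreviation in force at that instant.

2023-02-28 22:47 NCS

Query: 2023-03-01 10:47 UTC
Rule 1/2 (NCS, -12:00): 2022-11-14 21:28 UTC ≤ query < 2023-03-01 15:57 UTC
10·60 + 47 - 720 = -73 min
-73 = -1·1440 + 1367; 1367 = 22·60 + 47 → 22:47, 2023-03-01 - 1 day = 2023-02-28
→ 2023-02-28 22:47 NCS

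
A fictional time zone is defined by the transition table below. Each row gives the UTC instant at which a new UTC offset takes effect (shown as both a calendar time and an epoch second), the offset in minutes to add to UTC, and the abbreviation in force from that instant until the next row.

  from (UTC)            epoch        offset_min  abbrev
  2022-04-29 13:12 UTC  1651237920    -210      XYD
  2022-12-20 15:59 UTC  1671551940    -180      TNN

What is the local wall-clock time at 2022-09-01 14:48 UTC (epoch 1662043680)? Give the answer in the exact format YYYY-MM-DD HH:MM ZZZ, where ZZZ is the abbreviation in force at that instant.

2022-09-01 11:18 XYD

Query: 2022-09-01 14:48 UTC
Rule 1/2 (XYD, -03:30): 2022-04-29 13:12 UTC ≤ query < 2022-12-20 15:59 UTC
14·60 + 48 - 210 = 678 min
678 = 0·1440 + 678; 678 = 11·60 + 18 → 11:18, same day
→ 2022-09-01 11:18 XYD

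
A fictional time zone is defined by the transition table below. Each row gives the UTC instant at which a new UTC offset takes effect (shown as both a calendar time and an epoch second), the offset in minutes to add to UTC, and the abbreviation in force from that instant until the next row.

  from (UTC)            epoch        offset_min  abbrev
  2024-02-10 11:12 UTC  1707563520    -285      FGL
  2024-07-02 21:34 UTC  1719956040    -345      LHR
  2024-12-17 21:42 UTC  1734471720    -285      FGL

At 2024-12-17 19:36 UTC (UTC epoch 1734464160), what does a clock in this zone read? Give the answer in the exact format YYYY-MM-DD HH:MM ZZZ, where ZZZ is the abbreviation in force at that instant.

2024-12-17 13:51 LHR

Query: 2024-12-17 19:36 UTC
Rule 2/3 (LHR, -05:45): 2024-07-02 21:34 UTC ≤ query < 2024-12-17 21:42 UTC
19·60 + 36 - 345 = 831 min
831 = 0·1440 + 831; 831 = 13·60 + 51 → 13:51, same day
→ 2024-12-17 13:51 LHR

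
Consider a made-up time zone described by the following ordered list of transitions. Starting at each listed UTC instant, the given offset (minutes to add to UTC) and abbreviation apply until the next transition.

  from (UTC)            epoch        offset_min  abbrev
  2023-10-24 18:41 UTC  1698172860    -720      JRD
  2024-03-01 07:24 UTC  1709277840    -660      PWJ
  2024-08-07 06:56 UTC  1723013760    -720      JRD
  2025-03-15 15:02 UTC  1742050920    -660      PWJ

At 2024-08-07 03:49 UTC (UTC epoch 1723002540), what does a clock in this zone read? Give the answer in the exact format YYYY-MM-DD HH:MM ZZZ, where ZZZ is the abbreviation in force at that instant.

Query: 2024-08-07 03:49 UTC
Rule 2/4 (PWJ, -11:00): 2024-03-01 07:24 UTC ≤ query < 2024-08-07 06:56 UTC
3·60 + 49 - 660 = -431 min
-431 = -1·1440 + 1009; 1009 = 16·60 + 49 → 16:49, 2024-08-07 - 1 day = 2024-08-06
→ 2024-08-06 16:49 PWJ

2024-08-06 16:49 PWJ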